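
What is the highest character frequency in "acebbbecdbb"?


Input: acebbbecdbb
Character counts:
  'a': 1
  'b': 5
  'c': 2
  'd': 1
  'e': 2
Maximum frequency: 5

5


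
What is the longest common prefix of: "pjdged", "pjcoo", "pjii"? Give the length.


Words: pjdged, pjcoo, pjii
  Position 0: all 'p' => match
  Position 1: all 'j' => match
  Position 2: ('d', 'c', 'i') => mismatch, stop
LCP = "pj" (length 2)

2


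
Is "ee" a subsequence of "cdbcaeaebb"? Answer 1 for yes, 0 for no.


Check if "ee" is a subsequence of "cdbcaeaebb"
Greedy scan:
  Position 0 ('c'): no match needed
  Position 1 ('d'): no match needed
  Position 2 ('b'): no match needed
  Position 3 ('c'): no match needed
  Position 4 ('a'): no match needed
  Position 5 ('e'): matches sub[0] = 'e'
  Position 6 ('a'): no match needed
  Position 7 ('e'): matches sub[1] = 'e'
  Position 8 ('b'): no match needed
  Position 9 ('b'): no match needed
All 2 characters matched => is a subsequence

1


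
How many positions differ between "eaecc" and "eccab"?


Comparing "eaecc" and "eccab" position by position:
  Position 0: 'e' vs 'e' => same
  Position 1: 'a' vs 'c' => DIFFER
  Position 2: 'e' vs 'c' => DIFFER
  Position 3: 'c' vs 'a' => DIFFER
  Position 4: 'c' vs 'b' => DIFFER
Positions that differ: 4

4


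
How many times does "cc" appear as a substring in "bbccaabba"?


Searching for "cc" in "bbccaabba"
Scanning each position:
  Position 0: "bb" => no
  Position 1: "bc" => no
  Position 2: "cc" => MATCH
  Position 3: "ca" => no
  Position 4: "aa" => no
  Position 5: "ab" => no
  Position 6: "bb" => no
  Position 7: "ba" => no
Total occurrences: 1

1


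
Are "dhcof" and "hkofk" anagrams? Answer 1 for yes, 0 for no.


Strings: "dhcof", "hkofk"
Sorted first:  cdfho
Sorted second: fhkko
Differ at position 0: 'c' vs 'f' => not anagrams

0


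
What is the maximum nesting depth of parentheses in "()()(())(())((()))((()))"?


Input: "()()(())(())((()))((()))"
Tracking depth:
  Position 0 '(': depth becomes 1
  Position 1 ')': depth becomes 0
  Position 2 '(': depth becomes 1
  Position 3 ')': depth becomes 0
  Position 4 '(': depth becomes 1
  Position 5 '(': depth becomes 2
  Position 6 ')': depth becomes 1
  Position 7 ')': depth becomes 0
  Position 8 '(': depth becomes 1
  Position 9 '(': depth becomes 2
  Position 10 ')': depth becomes 1
  Position 11 ')': depth becomes 0
  Position 12 '(': depth becomes 1
  Position 13 '(': depth becomes 2
  Position 14 '(': depth becomes 3
  Position 15 ')': depth becomes 2
  Position 16 ')': depth becomes 1
  Position 17 ')': depth becomes 0
  Position 18 '(': depth becomes 1
  Position 19 '(': depth becomes 2
  Position 20 '(': depth becomes 3
  Position 21 ')': depth becomes 2
  Position 22 ')': depth becomes 1
  Position 23 ')': depth becomes 0
Maximum depth reached: 3

3


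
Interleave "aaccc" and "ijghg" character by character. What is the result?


Interleaving "aaccc" and "ijghg":
  Position 0: 'a' from first, 'i' from second => "ai"
  Position 1: 'a' from first, 'j' from second => "aj"
  Position 2: 'c' from first, 'g' from second => "cg"
  Position 3: 'c' from first, 'h' from second => "ch"
  Position 4: 'c' from first, 'g' from second => "cg"
Result: aiajcgchcg

aiajcgchcg


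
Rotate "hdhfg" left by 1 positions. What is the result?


Input: "hdhfg", rotate left by 1
First 1 characters: "h"
Remaining characters: "dhfg"
Concatenate remaining + first: "dhfg" + "h" = "dhfgh"

dhfgh


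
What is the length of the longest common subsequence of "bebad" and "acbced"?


LCS of "bebad" and "acbced"
DP table:
           a    c    b    c    e    d
      0    0    0    0    0    0    0
  b   0    0    0    1    1    1    1
  e   0    0    0    1    1    2    2
  b   0    0    0    1    1    2    2
  a   0    1    1    1    1    2    2
  d   0    1    1    1    1    2    3
LCS length = dp[5][6] = 3

3


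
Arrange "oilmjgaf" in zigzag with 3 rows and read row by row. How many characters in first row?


Zigzag "oilmjgaf" into 3 rows:
Placing characters:
  'o' => row 0
  'i' => row 1
  'l' => row 2
  'm' => row 1
  'j' => row 0
  'g' => row 1
  'a' => row 2
  'f' => row 1
Rows:
  Row 0: "oj"
  Row 1: "imgf"
  Row 2: "la"
First row length: 2

2


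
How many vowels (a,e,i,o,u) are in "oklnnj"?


Input: oklnnj
Checking each character:
  'o' at position 0: vowel (running total: 1)
  'k' at position 1: consonant
  'l' at position 2: consonant
  'n' at position 3: consonant
  'n' at position 4: consonant
  'j' at position 5: consonant
Total vowels: 1

1


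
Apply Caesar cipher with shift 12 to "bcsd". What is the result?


Caesar cipher: shift "bcsd" by 12
  'b' (pos 1) + 12 = pos 13 = 'n'
  'c' (pos 2) + 12 = pos 14 = 'o'
  's' (pos 18) + 12 = pos 4 = 'e'
  'd' (pos 3) + 12 = pos 15 = 'p'
Result: noep

noep


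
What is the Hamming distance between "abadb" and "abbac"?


Comparing "abadb" and "abbac" position by position:
  Position 0: 'a' vs 'a' => same
  Position 1: 'b' vs 'b' => same
  Position 2: 'a' vs 'b' => differ
  Position 3: 'd' vs 'a' => differ
  Position 4: 'b' vs 'c' => differ
Total differences (Hamming distance): 3

3


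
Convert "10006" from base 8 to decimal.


Input: "10006" in base 8
Positional expansion:
  Digit '1' (value 1) x 8^4 = 4096
  Digit '0' (value 0) x 8^3 = 0
  Digit '0' (value 0) x 8^2 = 0
  Digit '0' (value 0) x 8^1 = 0
  Digit '6' (value 6) x 8^0 = 6
Sum = 4102

4102


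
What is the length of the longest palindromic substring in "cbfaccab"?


Input: "cbfaccab"
Checking substrings for palindromes:
  [3:7] "acca" (len 4) => palindrome
  [4:6] "cc" (len 2) => palindrome
Longest palindromic substring: "acca" with length 4

4


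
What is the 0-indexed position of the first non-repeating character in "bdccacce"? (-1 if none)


Input: bdccacce
Character frequencies:
  'a': 1
  'b': 1
  'c': 4
  'd': 1
  'e': 1
Scanning left to right for freq == 1:
  Position 0 ('b'): unique! => answer = 0

0


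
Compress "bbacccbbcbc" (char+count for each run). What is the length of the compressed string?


Input: bbacccbbcbc
Runs:
  'b' x 2 => "b2"
  'a' x 1 => "a1"
  'c' x 3 => "c3"
  'b' x 2 => "b2"
  'c' x 1 => "c1"
  'b' x 1 => "b1"
  'c' x 1 => "c1"
Compressed: "b2a1c3b2c1b1c1"
Compressed length: 14

14


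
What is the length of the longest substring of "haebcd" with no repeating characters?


Input: "haebcd"
Sliding window (track last position of each char):
  Position 0 ('h'): window [0,0] length 1 -- new best
  Position 1 ('a'): window [0,1] length 2 -- new best
  Position 2 ('e'): window [0,2] length 3 -- new best
  Position 3 ('b'): window [0,3] length 4 -- new best
  Position 4 ('c'): window [0,4] length 5 -- new best
  Position 5 ('d'): window [0,5] length 6 -- new best
Longest substring with no repeats: "haebcd" with length 6

6


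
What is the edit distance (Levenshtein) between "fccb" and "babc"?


Computing edit distance: "fccb" -> "babc"
DP table:
           b    a    b    c
      0    1    2    3    4
  f   1    1    2    3    4
  c   2    2    2    3    3
  c   3    3    3    3    3
  b   4    3    4    3    4
Edit distance = dp[4][4] = 4

4


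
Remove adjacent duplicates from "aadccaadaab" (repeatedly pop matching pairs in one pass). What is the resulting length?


Input: aadccaadaab
Stack-based adjacent duplicate removal:
  Read 'a': push. Stack: a
  Read 'a': matches stack top 'a' => pop. Stack: (empty)
  Read 'd': push. Stack: d
  Read 'c': push. Stack: dc
  Read 'c': matches stack top 'c' => pop. Stack: d
  Read 'a': push. Stack: da
  Read 'a': matches stack top 'a' => pop. Stack: d
  Read 'd': matches stack top 'd' => pop. Stack: (empty)
  Read 'a': push. Stack: a
  Read 'a': matches stack top 'a' => pop. Stack: (empty)
  Read 'b': push. Stack: b
Final stack: "b" (length 1)

1


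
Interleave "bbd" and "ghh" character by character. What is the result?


Interleaving "bbd" and "ghh":
  Position 0: 'b' from first, 'g' from second => "bg"
  Position 1: 'b' from first, 'h' from second => "bh"
  Position 2: 'd' from first, 'h' from second => "dh"
Result: bgbhdh

bgbhdh


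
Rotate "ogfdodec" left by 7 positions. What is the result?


Input: "ogfdodec", rotate left by 7
First 7 characters: "ogfdode"
Remaining characters: "c"
Concatenate remaining + first: "c" + "ogfdode" = "cogfdode"

cogfdode


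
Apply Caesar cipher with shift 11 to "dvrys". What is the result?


Caesar cipher: shift "dvrys" by 11
  'd' (pos 3) + 11 = pos 14 = 'o'
  'v' (pos 21) + 11 = pos 6 = 'g'
  'r' (pos 17) + 11 = pos 2 = 'c'
  'y' (pos 24) + 11 = pos 9 = 'j'
  's' (pos 18) + 11 = pos 3 = 'd'
Result: ogcjd

ogcjd


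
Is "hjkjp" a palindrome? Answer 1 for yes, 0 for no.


Input: hjkjp
Reversed: pjkjh
  Compare pos 0 ('h') with pos 4 ('p'): MISMATCH
  Compare pos 1 ('j') with pos 3 ('j'): match
Result: not a palindrome

0


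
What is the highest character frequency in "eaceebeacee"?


Input: eaceebeacee
Character counts:
  'a': 2
  'b': 1
  'c': 2
  'e': 6
Maximum frequency: 6

6


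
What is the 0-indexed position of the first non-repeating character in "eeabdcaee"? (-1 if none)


Input: eeabdcaee
Character frequencies:
  'a': 2
  'b': 1
  'c': 1
  'd': 1
  'e': 4
Scanning left to right for freq == 1:
  Position 0 ('e'): freq=4, skip
  Position 1 ('e'): freq=4, skip
  Position 2 ('a'): freq=2, skip
  Position 3 ('b'): unique! => answer = 3

3


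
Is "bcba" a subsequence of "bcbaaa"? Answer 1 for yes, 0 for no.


Check if "bcba" is a subsequence of "bcbaaa"
Greedy scan:
  Position 0 ('b'): matches sub[0] = 'b'
  Position 1 ('c'): matches sub[1] = 'c'
  Position 2 ('b'): matches sub[2] = 'b'
  Position 3 ('a'): matches sub[3] = 'a'
  Position 4 ('a'): no match needed
  Position 5 ('a'): no match needed
All 4 characters matched => is a subsequence

1


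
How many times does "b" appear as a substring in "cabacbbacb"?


Searching for "b" in "cabacbbacb"
Scanning each position:
  Position 0: "c" => no
  Position 1: "a" => no
  Position 2: "b" => MATCH
  Position 3: "a" => no
  Position 4: "c" => no
  Position 5: "b" => MATCH
  Position 6: "b" => MATCH
  Position 7: "a" => no
  Position 8: "c" => no
  Position 9: "b" => MATCH
Total occurrences: 4

4


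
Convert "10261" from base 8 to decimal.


Input: "10261" in base 8
Positional expansion:
  Digit '1' (value 1) x 8^4 = 4096
  Digit '0' (value 0) x 8^3 = 0
  Digit '2' (value 2) x 8^2 = 128
  Digit '6' (value 6) x 8^1 = 48
  Digit '1' (value 1) x 8^0 = 1
Sum = 4273

4273


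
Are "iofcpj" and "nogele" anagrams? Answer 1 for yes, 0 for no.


Strings: "iofcpj", "nogele"
Sorted first:  cfijop
Sorted second: eeglno
Differ at position 0: 'c' vs 'e' => not anagrams

0


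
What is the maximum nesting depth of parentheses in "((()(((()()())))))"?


Input: "((()(((()()())))))"
Tracking depth:
  Position 0 '(': depth becomes 1
  Position 1 '(': depth becomes 2
  Position 2 '(': depth becomes 3
  Position 3 ')': depth becomes 2
  Position 4 '(': depth becomes 3
  Position 5 '(': depth becomes 4
  Position 6 '(': depth becomes 5
  Position 7 '(': depth becomes 6
  Position 8 ')': depth becomes 5
  Position 9 '(': depth becomes 6
  Position 10 ')': depth becomes 5
  Position 11 '(': depth becomes 6
  Position 12 ')': depth becomes 5
  Position 13 ')': depth becomes 4
  Position 14 ')': depth becomes 3
  Position 15 ')': depth becomes 2
  Position 16 ')': depth becomes 1
  Position 17 ')': depth becomes 0
Maximum depth reached: 6

6


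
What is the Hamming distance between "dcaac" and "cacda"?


Comparing "dcaac" and "cacda" position by position:
  Position 0: 'd' vs 'c' => differ
  Position 1: 'c' vs 'a' => differ
  Position 2: 'a' vs 'c' => differ
  Position 3: 'a' vs 'd' => differ
  Position 4: 'c' vs 'a' => differ
Total differences (Hamming distance): 5

5


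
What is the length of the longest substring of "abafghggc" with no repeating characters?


Input: "abafghggc"
Sliding window (track last position of each char):
  Position 0 ('a'): window [0,0] length 1 -- new best
  Position 1 ('b'): window [0,1] length 2 -- new best
  Position 2 ('a'): repeat (last at 0), move window start to 1
  Position 2 ('a'): window [1,2] length 2
  Position 3 ('f'): window [1,3] length 3 -- new best
  Position 4 ('g'): window [1,4] length 4 -- new best
  Position 5 ('h'): window [1,5] length 5 -- new best
  Position 6 ('g'): repeat (last at 4), move window start to 5
  Position 6 ('g'): window [5,6] length 2
  Position 7 ('g'): repeat (last at 6), move window start to 7
  Position 7 ('g'): window [7,7] length 1
  Position 8 ('c'): window [7,8] length 2
Longest substring with no repeats: "bafgh" with length 5

5


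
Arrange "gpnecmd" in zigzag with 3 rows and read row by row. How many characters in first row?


Zigzag "gpnecmd" into 3 rows:
Placing characters:
  'g' => row 0
  'p' => row 1
  'n' => row 2
  'e' => row 1
  'c' => row 0
  'm' => row 1
  'd' => row 2
Rows:
  Row 0: "gc"
  Row 1: "pem"
  Row 2: "nd"
First row length: 2

2


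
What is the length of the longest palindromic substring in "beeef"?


Input: "beeef"
Checking substrings for palindromes:
  [1:4] "eee" (len 3) => palindrome
  [1:3] "ee" (len 2) => palindrome
  [2:4] "ee" (len 2) => palindrome
Longest palindromic substring: "eee" with length 3

3


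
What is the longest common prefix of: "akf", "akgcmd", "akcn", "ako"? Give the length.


Words: akf, akgcmd, akcn, ako
  Position 0: all 'a' => match
  Position 1: all 'k' => match
  Position 2: ('f', 'g', 'c', 'o') => mismatch, stop
LCP = "ak" (length 2)

2


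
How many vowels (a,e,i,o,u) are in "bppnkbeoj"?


Input: bppnkbeoj
Checking each character:
  'b' at position 0: consonant
  'p' at position 1: consonant
  'p' at position 2: consonant
  'n' at position 3: consonant
  'k' at position 4: consonant
  'b' at position 5: consonant
  'e' at position 6: vowel (running total: 1)
  'o' at position 7: vowel (running total: 2)
  'j' at position 8: consonant
Total vowels: 2

2


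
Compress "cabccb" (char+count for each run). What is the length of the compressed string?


Input: cabccb
Runs:
  'c' x 1 => "c1"
  'a' x 1 => "a1"
  'b' x 1 => "b1"
  'c' x 2 => "c2"
  'b' x 1 => "b1"
Compressed: "c1a1b1c2b1"
Compressed length: 10

10


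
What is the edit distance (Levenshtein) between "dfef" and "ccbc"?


Computing edit distance: "dfef" -> "ccbc"
DP table:
           c    c    b    c
      0    1    2    3    4
  d   1    1    2    3    4
  f   2    2    2    3    4
  e   3    3    3    3    4
  f   4    4    4    4    4
Edit distance = dp[4][4] = 4

4


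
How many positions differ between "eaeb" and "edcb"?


Comparing "eaeb" and "edcb" position by position:
  Position 0: 'e' vs 'e' => same
  Position 1: 'a' vs 'd' => DIFFER
  Position 2: 'e' vs 'c' => DIFFER
  Position 3: 'b' vs 'b' => same
Positions that differ: 2

2


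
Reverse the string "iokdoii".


Input: iokdoii
Reading characters right to left:
  Position 6: 'i'
  Position 5: 'i'
  Position 4: 'o'
  Position 3: 'd'
  Position 2: 'k'
  Position 1: 'o'
  Position 0: 'i'
Reversed: iiodkoi

iiodkoi


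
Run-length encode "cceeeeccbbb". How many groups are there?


Input: cceeeeccbbb
Scanning for consecutive runs:
  Group 1: 'c' x 2 (positions 0-1)
  Group 2: 'e' x 4 (positions 2-5)
  Group 3: 'c' x 2 (positions 6-7)
  Group 4: 'b' x 3 (positions 8-10)
Total groups: 4

4


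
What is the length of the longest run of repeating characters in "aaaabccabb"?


Input: "aaaabccabb"
Scanning for longest run:
  Position 1 ('a'): continues run of 'a', length=2
  Position 2 ('a'): continues run of 'a', length=3
  Position 3 ('a'): continues run of 'a', length=4
  Position 4 ('b'): new char, reset run to 1
  Position 5 ('c'): new char, reset run to 1
  Position 6 ('c'): continues run of 'c', length=2
  Position 7 ('a'): new char, reset run to 1
  Position 8 ('b'): new char, reset run to 1
  Position 9 ('b'): continues run of 'b', length=2
Longest run: 'a' with length 4

4


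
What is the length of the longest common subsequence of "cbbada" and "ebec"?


LCS of "cbbada" and "ebec"
DP table:
           e    b    e    c
      0    0    0    0    0
  c   0    0    0    0    1
  b   0    0    1    1    1
  b   0    0    1    1    1
  a   0    0    1    1    1
  d   0    0    1    1    1
  a   0    0    1    1    1
LCS length = dp[6][4] = 1

1


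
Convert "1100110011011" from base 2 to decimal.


Input: "1100110011011" in base 2
Positional expansion:
  Digit '1' (value 1) x 2^12 = 4096
  Digit '1' (value 1) x 2^11 = 2048
  Digit '0' (value 0) x 2^10 = 0
  Digit '0' (value 0) x 2^9 = 0
  Digit '1' (value 1) x 2^8 = 256
  Digit '1' (value 1) x 2^7 = 128
  Digit '0' (value 0) x 2^6 = 0
  Digit '0' (value 0) x 2^5 = 0
  Digit '1' (value 1) x 2^4 = 16
  Digit '1' (value 1) x 2^3 = 8
  Digit '0' (value 0) x 2^2 = 0
  Digit '1' (value 1) x 2^1 = 2
  Digit '1' (value 1) x 2^0 = 1
Sum = 6555

6555


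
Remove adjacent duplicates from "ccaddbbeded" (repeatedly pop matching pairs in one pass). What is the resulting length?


Input: ccaddbbeded
Stack-based adjacent duplicate removal:
  Read 'c': push. Stack: c
  Read 'c': matches stack top 'c' => pop. Stack: (empty)
  Read 'a': push. Stack: a
  Read 'd': push. Stack: ad
  Read 'd': matches stack top 'd' => pop. Stack: a
  Read 'b': push. Stack: ab
  Read 'b': matches stack top 'b' => pop. Stack: a
  Read 'e': push. Stack: ae
  Read 'd': push. Stack: aed
  Read 'e': push. Stack: aede
  Read 'd': push. Stack: aeded
Final stack: "aeded" (length 5)

5


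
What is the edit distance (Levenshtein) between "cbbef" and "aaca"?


Computing edit distance: "cbbef" -> "aaca"
DP table:
           a    a    c    a
      0    1    2    3    4
  c   1    1    2    2    3
  b   2    2    2    3    3
  b   3    3    3    3    4
  e   4    4    4    4    4
  f   5    5    5    5    5
Edit distance = dp[5][4] = 5

5


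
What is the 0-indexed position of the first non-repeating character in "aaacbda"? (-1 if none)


Input: aaacbda
Character frequencies:
  'a': 4
  'b': 1
  'c': 1
  'd': 1
Scanning left to right for freq == 1:
  Position 0 ('a'): freq=4, skip
  Position 1 ('a'): freq=4, skip
  Position 2 ('a'): freq=4, skip
  Position 3 ('c'): unique! => answer = 3

3


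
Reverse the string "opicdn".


Input: opicdn
Reading characters right to left:
  Position 5: 'n'
  Position 4: 'd'
  Position 3: 'c'
  Position 2: 'i'
  Position 1: 'p'
  Position 0: 'o'
Reversed: ndcipo

ndcipo


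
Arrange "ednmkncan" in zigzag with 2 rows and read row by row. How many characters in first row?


Zigzag "ednmkncan" into 2 rows:
Placing characters:
  'e' => row 0
  'd' => row 1
  'n' => row 0
  'm' => row 1
  'k' => row 0
  'n' => row 1
  'c' => row 0
  'a' => row 1
  'n' => row 0
Rows:
  Row 0: "enkcn"
  Row 1: "dmna"
First row length: 5

5


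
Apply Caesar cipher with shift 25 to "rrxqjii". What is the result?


Caesar cipher: shift "rrxqjii" by 25
  'r' (pos 17) + 25 = pos 16 = 'q'
  'r' (pos 17) + 25 = pos 16 = 'q'
  'x' (pos 23) + 25 = pos 22 = 'w'
  'q' (pos 16) + 25 = pos 15 = 'p'
  'j' (pos 9) + 25 = pos 8 = 'i'
  'i' (pos 8) + 25 = pos 7 = 'h'
  'i' (pos 8) + 25 = pos 7 = 'h'
Result: qqwpihh

qqwpihh


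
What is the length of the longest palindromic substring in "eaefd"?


Input: "eaefd"
Checking substrings for palindromes:
  [0:3] "eae" (len 3) => palindrome
Longest palindromic substring: "eae" with length 3

3


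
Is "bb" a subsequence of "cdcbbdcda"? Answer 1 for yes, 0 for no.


Check if "bb" is a subsequence of "cdcbbdcda"
Greedy scan:
  Position 0 ('c'): no match needed
  Position 1 ('d'): no match needed
  Position 2 ('c'): no match needed
  Position 3 ('b'): matches sub[0] = 'b'
  Position 4 ('b'): matches sub[1] = 'b'
  Position 5 ('d'): no match needed
  Position 6 ('c'): no match needed
  Position 7 ('d'): no match needed
  Position 8 ('a'): no match needed
All 2 characters matched => is a subsequence

1


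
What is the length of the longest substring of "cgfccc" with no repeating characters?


Input: "cgfccc"
Sliding window (track last position of each char):
  Position 0 ('c'): window [0,0] length 1 -- new best
  Position 1 ('g'): window [0,1] length 2 -- new best
  Position 2 ('f'): window [0,2] length 3 -- new best
  Position 3 ('c'): repeat (last at 0), move window start to 1
  Position 3 ('c'): window [1,3] length 3
  Position 4 ('c'): repeat (last at 3), move window start to 4
  Position 4 ('c'): window [4,4] length 1
  Position 5 ('c'): repeat (last at 4), move window start to 5
  Position 5 ('c'): window [5,5] length 1
Longest substring with no repeats: "cgf" with length 3

3


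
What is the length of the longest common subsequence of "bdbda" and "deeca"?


LCS of "bdbda" and "deeca"
DP table:
           d    e    e    c    a
      0    0    0    0    0    0
  b   0    0    0    0    0    0
  d   0    1    1    1    1    1
  b   0    1    1    1    1    1
  d   0    1    1    1    1    1
  a   0    1    1    1    1    2
LCS length = dp[5][5] = 2

2


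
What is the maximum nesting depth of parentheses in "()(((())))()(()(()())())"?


Input: "()(((())))()(()(()())())"
Tracking depth:
  Position 0 '(': depth becomes 1
  Position 1 ')': depth becomes 0
  Position 2 '(': depth becomes 1
  Position 3 '(': depth becomes 2
  Position 4 '(': depth becomes 3
  Position 5 '(': depth becomes 4
  Position 6 ')': depth becomes 3
  Position 7 ')': depth becomes 2
  Position 8 ')': depth becomes 1
  Position 9 ')': depth becomes 0
  Position 10 '(': depth becomes 1
  Position 11 ')': depth becomes 0
  Position 12 '(': depth becomes 1
  Position 13 '(': depth becomes 2
  Position 14 ')': depth becomes 1
  Position 15 '(': depth becomes 2
  Position 16 '(': depth becomes 3
  Position 17 ')': depth becomes 2
  Position 18 '(': depth becomes 3
  Position 19 ')': depth becomes 2
  Position 20 ')': depth becomes 1
  Position 21 '(': depth becomes 2
  Position 22 ')': depth becomes 1
  Position 23 ')': depth becomes 0
Maximum depth reached: 4

4


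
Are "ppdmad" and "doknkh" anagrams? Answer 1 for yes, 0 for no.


Strings: "ppdmad", "doknkh"
Sorted first:  addmpp
Sorted second: dhkkno
Differ at position 0: 'a' vs 'd' => not anagrams

0


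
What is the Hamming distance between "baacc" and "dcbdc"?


Comparing "baacc" and "dcbdc" position by position:
  Position 0: 'b' vs 'd' => differ
  Position 1: 'a' vs 'c' => differ
  Position 2: 'a' vs 'b' => differ
  Position 3: 'c' vs 'd' => differ
  Position 4: 'c' vs 'c' => same
Total differences (Hamming distance): 4

4


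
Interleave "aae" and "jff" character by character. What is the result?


Interleaving "aae" and "jff":
  Position 0: 'a' from first, 'j' from second => "aj"
  Position 1: 'a' from first, 'f' from second => "af"
  Position 2: 'e' from first, 'f' from second => "ef"
Result: ajafef

ajafef


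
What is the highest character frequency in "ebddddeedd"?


Input: ebddddeedd
Character counts:
  'b': 1
  'd': 6
  'e': 3
Maximum frequency: 6

6


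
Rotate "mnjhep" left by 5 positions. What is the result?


Input: "mnjhep", rotate left by 5
First 5 characters: "mnjhe"
Remaining characters: "p"
Concatenate remaining + first: "p" + "mnjhe" = "pmnjhe"

pmnjhe


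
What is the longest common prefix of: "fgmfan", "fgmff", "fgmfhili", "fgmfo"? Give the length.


Words: fgmfan, fgmff, fgmfhili, fgmfo
  Position 0: all 'f' => match
  Position 1: all 'g' => match
  Position 2: all 'm' => match
  Position 3: all 'f' => match
  Position 4: ('a', 'f', 'h', 'o') => mismatch, stop
LCP = "fgmf" (length 4)

4


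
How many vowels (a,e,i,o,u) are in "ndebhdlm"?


Input: ndebhdlm
Checking each character:
  'n' at position 0: consonant
  'd' at position 1: consonant
  'e' at position 2: vowel (running total: 1)
  'b' at position 3: consonant
  'h' at position 4: consonant
  'd' at position 5: consonant
  'l' at position 6: consonant
  'm' at position 7: consonant
Total vowels: 1

1


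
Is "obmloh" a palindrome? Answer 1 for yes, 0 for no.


Input: obmloh
Reversed: holmbo
  Compare pos 0 ('o') with pos 5 ('h'): MISMATCH
  Compare pos 1 ('b') with pos 4 ('o'): MISMATCH
  Compare pos 2 ('m') with pos 3 ('l'): MISMATCH
Result: not a palindrome

0


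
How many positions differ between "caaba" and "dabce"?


Comparing "caaba" and "dabce" position by position:
  Position 0: 'c' vs 'd' => DIFFER
  Position 1: 'a' vs 'a' => same
  Position 2: 'a' vs 'b' => DIFFER
  Position 3: 'b' vs 'c' => DIFFER
  Position 4: 'a' vs 'e' => DIFFER
Positions that differ: 4

4


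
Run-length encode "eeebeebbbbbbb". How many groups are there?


Input: eeebeebbbbbbb
Scanning for consecutive runs:
  Group 1: 'e' x 3 (positions 0-2)
  Group 2: 'b' x 1 (positions 3-3)
  Group 3: 'e' x 2 (positions 4-5)
  Group 4: 'b' x 7 (positions 6-12)
Total groups: 4

4


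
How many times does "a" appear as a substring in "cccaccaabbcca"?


Searching for "a" in "cccaccaabbcca"
Scanning each position:
  Position 0: "c" => no
  Position 1: "c" => no
  Position 2: "c" => no
  Position 3: "a" => MATCH
  Position 4: "c" => no
  Position 5: "c" => no
  Position 6: "a" => MATCH
  Position 7: "a" => MATCH
  Position 8: "b" => no
  Position 9: "b" => no
  Position 10: "c" => no
  Position 11: "c" => no
  Position 12: "a" => MATCH
Total occurrences: 4

4


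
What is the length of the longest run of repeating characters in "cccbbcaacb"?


Input: "cccbbcaacb"
Scanning for longest run:
  Position 1 ('c'): continues run of 'c', length=2
  Position 2 ('c'): continues run of 'c', length=3
  Position 3 ('b'): new char, reset run to 1
  Position 4 ('b'): continues run of 'b', length=2
  Position 5 ('c'): new char, reset run to 1
  Position 6 ('a'): new char, reset run to 1
  Position 7 ('a'): continues run of 'a', length=2
  Position 8 ('c'): new char, reset run to 1
  Position 9 ('b'): new char, reset run to 1
Longest run: 'c' with length 3

3


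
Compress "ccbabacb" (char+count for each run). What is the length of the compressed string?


Input: ccbabacb
Runs:
  'c' x 2 => "c2"
  'b' x 1 => "b1"
  'a' x 1 => "a1"
  'b' x 1 => "b1"
  'a' x 1 => "a1"
  'c' x 1 => "c1"
  'b' x 1 => "b1"
Compressed: "c2b1a1b1a1c1b1"
Compressed length: 14

14


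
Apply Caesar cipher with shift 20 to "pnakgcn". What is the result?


Caesar cipher: shift "pnakgcn" by 20
  'p' (pos 15) + 20 = pos 9 = 'j'
  'n' (pos 13) + 20 = pos 7 = 'h'
  'a' (pos 0) + 20 = pos 20 = 'u'
  'k' (pos 10) + 20 = pos 4 = 'e'
  'g' (pos 6) + 20 = pos 0 = 'a'
  'c' (pos 2) + 20 = pos 22 = 'w'
  'n' (pos 13) + 20 = pos 7 = 'h'
Result: jhueawh

jhueawh


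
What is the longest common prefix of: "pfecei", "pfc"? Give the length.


Words: pfecei, pfc
  Position 0: all 'p' => match
  Position 1: all 'f' => match
  Position 2: ('e', 'c') => mismatch, stop
LCP = "pf" (length 2)

2


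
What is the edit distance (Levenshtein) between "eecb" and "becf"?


Computing edit distance: "eecb" -> "becf"
DP table:
           b    e    c    f
      0    1    2    3    4
  e   1    1    1    2    3
  e   2    2    1    2    3
  c   3    3    2    1    2
  b   4    3    3    2    2
Edit distance = dp[4][4] = 2

2


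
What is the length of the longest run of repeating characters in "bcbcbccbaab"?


Input: "bcbcbccbaab"
Scanning for longest run:
  Position 1 ('c'): new char, reset run to 1
  Position 2 ('b'): new char, reset run to 1
  Position 3 ('c'): new char, reset run to 1
  Position 4 ('b'): new char, reset run to 1
  Position 5 ('c'): new char, reset run to 1
  Position 6 ('c'): continues run of 'c', length=2
  Position 7 ('b'): new char, reset run to 1
  Position 8 ('a'): new char, reset run to 1
  Position 9 ('a'): continues run of 'a', length=2
  Position 10 ('b'): new char, reset run to 1
Longest run: 'c' with length 2

2


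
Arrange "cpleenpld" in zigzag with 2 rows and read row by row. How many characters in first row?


Zigzag "cpleenpld" into 2 rows:
Placing characters:
  'c' => row 0
  'p' => row 1
  'l' => row 0
  'e' => row 1
  'e' => row 0
  'n' => row 1
  'p' => row 0
  'l' => row 1
  'd' => row 0
Rows:
  Row 0: "clepd"
  Row 1: "penl"
First row length: 5

5


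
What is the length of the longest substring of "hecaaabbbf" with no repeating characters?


Input: "hecaaabbbf"
Sliding window (track last position of each char):
  Position 0 ('h'): window [0,0] length 1 -- new best
  Position 1 ('e'): window [0,1] length 2 -- new best
  Position 2 ('c'): window [0,2] length 3 -- new best
  Position 3 ('a'): window [0,3] length 4 -- new best
  Position 4 ('a'): repeat (last at 3), move window start to 4
  Position 4 ('a'): window [4,4] length 1
  Position 5 ('a'): repeat (last at 4), move window start to 5
  Position 5 ('a'): window [5,5] length 1
  Position 6 ('b'): window [5,6] length 2
  Position 7 ('b'): repeat (last at 6), move window start to 7
  Position 7 ('b'): window [7,7] length 1
  Position 8 ('b'): repeat (last at 7), move window start to 8
  Position 8 ('b'): window [8,8] length 1
  Position 9 ('f'): window [8,9] length 2
Longest substring with no repeats: "heca" with length 4

4


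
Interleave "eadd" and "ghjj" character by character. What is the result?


Interleaving "eadd" and "ghjj":
  Position 0: 'e' from first, 'g' from second => "eg"
  Position 1: 'a' from first, 'h' from second => "ah"
  Position 2: 'd' from first, 'j' from second => "dj"
  Position 3: 'd' from first, 'j' from second => "dj"
Result: egahdjdj

egahdjdj


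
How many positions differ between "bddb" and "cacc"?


Comparing "bddb" and "cacc" position by position:
  Position 0: 'b' vs 'c' => DIFFER
  Position 1: 'd' vs 'a' => DIFFER
  Position 2: 'd' vs 'c' => DIFFER
  Position 3: 'b' vs 'c' => DIFFER
Positions that differ: 4

4


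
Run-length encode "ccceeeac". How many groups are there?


Input: ccceeeac
Scanning for consecutive runs:
  Group 1: 'c' x 3 (positions 0-2)
  Group 2: 'e' x 3 (positions 3-5)
  Group 3: 'a' x 1 (positions 6-6)
  Group 4: 'c' x 1 (positions 7-7)
Total groups: 4

4


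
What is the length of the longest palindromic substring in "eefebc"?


Input: "eefebc"
Checking substrings for palindromes:
  [1:4] "efe" (len 3) => palindrome
  [0:2] "ee" (len 2) => palindrome
Longest palindromic substring: "efe" with length 3

3


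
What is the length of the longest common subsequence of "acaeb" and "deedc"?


LCS of "acaeb" and "deedc"
DP table:
           d    e    e    d    c
      0    0    0    0    0    0
  a   0    0    0    0    0    0
  c   0    0    0    0    0    1
  a   0    0    0    0    0    1
  e   0    0    1    1    1    1
  b   0    0    1    1    1    1
LCS length = dp[5][5] = 1

1


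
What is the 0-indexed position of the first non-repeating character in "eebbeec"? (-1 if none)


Input: eebbeec
Character frequencies:
  'b': 2
  'c': 1
  'e': 4
Scanning left to right for freq == 1:
  Position 0 ('e'): freq=4, skip
  Position 1 ('e'): freq=4, skip
  Position 2 ('b'): freq=2, skip
  Position 3 ('b'): freq=2, skip
  Position 4 ('e'): freq=4, skip
  Position 5 ('e'): freq=4, skip
  Position 6 ('c'): unique! => answer = 6

6


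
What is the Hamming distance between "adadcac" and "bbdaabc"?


Comparing "adadcac" and "bbdaabc" position by position:
  Position 0: 'a' vs 'b' => differ
  Position 1: 'd' vs 'b' => differ
  Position 2: 'a' vs 'd' => differ
  Position 3: 'd' vs 'a' => differ
  Position 4: 'c' vs 'a' => differ
  Position 5: 'a' vs 'b' => differ
  Position 6: 'c' vs 'c' => same
Total differences (Hamming distance): 6

6


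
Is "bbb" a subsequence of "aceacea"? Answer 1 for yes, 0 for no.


Check if "bbb" is a subsequence of "aceacea"
Greedy scan:
  Position 0 ('a'): no match needed
  Position 1 ('c'): no match needed
  Position 2 ('e'): no match needed
  Position 3 ('a'): no match needed
  Position 4 ('c'): no match needed
  Position 5 ('e'): no match needed
  Position 6 ('a'): no match needed
Only matched 0/3 characters => not a subsequence

0


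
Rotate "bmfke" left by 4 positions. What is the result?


Input: "bmfke", rotate left by 4
First 4 characters: "bmfk"
Remaining characters: "e"
Concatenate remaining + first: "e" + "bmfk" = "ebmfk"

ebmfk


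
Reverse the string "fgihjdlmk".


Input: fgihjdlmk
Reading characters right to left:
  Position 8: 'k'
  Position 7: 'm'
  Position 6: 'l'
  Position 5: 'd'
  Position 4: 'j'
  Position 3: 'h'
  Position 2: 'i'
  Position 1: 'g'
  Position 0: 'f'
Reversed: kmldjhigf

kmldjhigf


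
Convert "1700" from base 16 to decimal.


Input: "1700" in base 16
Positional expansion:
  Digit '1' (value 1) x 16^3 = 4096
  Digit '7' (value 7) x 16^2 = 1792
  Digit '0' (value 0) x 16^1 = 0
  Digit '0' (value 0) x 16^0 = 0
Sum = 5888

5888


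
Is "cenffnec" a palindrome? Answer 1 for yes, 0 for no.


Input: cenffnec
Reversed: cenffnec
  Compare pos 0 ('c') with pos 7 ('c'): match
  Compare pos 1 ('e') with pos 6 ('e'): match
  Compare pos 2 ('n') with pos 5 ('n'): match
  Compare pos 3 ('f') with pos 4 ('f'): match
Result: palindrome

1


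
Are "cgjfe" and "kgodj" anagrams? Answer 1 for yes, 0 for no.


Strings: "cgjfe", "kgodj"
Sorted first:  cefgj
Sorted second: dgjko
Differ at position 0: 'c' vs 'd' => not anagrams

0


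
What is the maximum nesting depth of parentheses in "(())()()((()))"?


Input: "(())()()((()))"
Tracking depth:
  Position 0 '(': depth becomes 1
  Position 1 '(': depth becomes 2
  Position 2 ')': depth becomes 1
  Position 3 ')': depth becomes 0
  Position 4 '(': depth becomes 1
  Position 5 ')': depth becomes 0
  Position 6 '(': depth becomes 1
  Position 7 ')': depth becomes 0
  Position 8 '(': depth becomes 1
  Position 9 '(': depth becomes 2
  Position 10 '(': depth becomes 3
  Position 11 ')': depth becomes 2
  Position 12 ')': depth becomes 1
  Position 13 ')': depth becomes 0
Maximum depth reached: 3

3


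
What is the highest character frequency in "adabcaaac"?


Input: adabcaaac
Character counts:
  'a': 5
  'b': 1
  'c': 2
  'd': 1
Maximum frequency: 5

5


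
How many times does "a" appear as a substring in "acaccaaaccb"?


Searching for "a" in "acaccaaaccb"
Scanning each position:
  Position 0: "a" => MATCH
  Position 1: "c" => no
  Position 2: "a" => MATCH
  Position 3: "c" => no
  Position 4: "c" => no
  Position 5: "a" => MATCH
  Position 6: "a" => MATCH
  Position 7: "a" => MATCH
  Position 8: "c" => no
  Position 9: "c" => no
  Position 10: "b" => no
Total occurrences: 5

5


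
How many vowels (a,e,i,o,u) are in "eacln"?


Input: eacln
Checking each character:
  'e' at position 0: vowel (running total: 1)
  'a' at position 1: vowel (running total: 2)
  'c' at position 2: consonant
  'l' at position 3: consonant
  'n' at position 4: consonant
Total vowels: 2

2


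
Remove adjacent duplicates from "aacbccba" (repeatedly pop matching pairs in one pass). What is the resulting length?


Input: aacbccba
Stack-based adjacent duplicate removal:
  Read 'a': push. Stack: a
  Read 'a': matches stack top 'a' => pop. Stack: (empty)
  Read 'c': push. Stack: c
  Read 'b': push. Stack: cb
  Read 'c': push. Stack: cbc
  Read 'c': matches stack top 'c' => pop. Stack: cb
  Read 'b': matches stack top 'b' => pop. Stack: c
  Read 'a': push. Stack: ca
Final stack: "ca" (length 2)

2


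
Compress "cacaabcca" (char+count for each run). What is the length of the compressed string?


Input: cacaabcca
Runs:
  'c' x 1 => "c1"
  'a' x 1 => "a1"
  'c' x 1 => "c1"
  'a' x 2 => "a2"
  'b' x 1 => "b1"
  'c' x 2 => "c2"
  'a' x 1 => "a1"
Compressed: "c1a1c1a2b1c2a1"
Compressed length: 14

14


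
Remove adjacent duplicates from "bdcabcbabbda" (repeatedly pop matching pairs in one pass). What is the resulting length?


Input: bdcabcbabbda
Stack-based adjacent duplicate removal:
  Read 'b': push. Stack: b
  Read 'd': push. Stack: bd
  Read 'c': push. Stack: bdc
  Read 'a': push. Stack: bdca
  Read 'b': push. Stack: bdcab
  Read 'c': push. Stack: bdcabc
  Read 'b': push. Stack: bdcabcb
  Read 'a': push. Stack: bdcabcba
  Read 'b': push. Stack: bdcabcbab
  Read 'b': matches stack top 'b' => pop. Stack: bdcabcba
  Read 'd': push. Stack: bdcabcbad
  Read 'a': push. Stack: bdcabcbada
Final stack: "bdcabcbada" (length 10)

10


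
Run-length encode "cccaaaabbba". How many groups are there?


Input: cccaaaabbba
Scanning for consecutive runs:
  Group 1: 'c' x 3 (positions 0-2)
  Group 2: 'a' x 4 (positions 3-6)
  Group 3: 'b' x 3 (positions 7-9)
  Group 4: 'a' x 1 (positions 10-10)
Total groups: 4

4


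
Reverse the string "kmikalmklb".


Input: kmikalmklb
Reading characters right to left:
  Position 9: 'b'
  Position 8: 'l'
  Position 7: 'k'
  Position 6: 'm'
  Position 5: 'l'
  Position 4: 'a'
  Position 3: 'k'
  Position 2: 'i'
  Position 1: 'm'
  Position 0: 'k'
Reversed: blkmlakimk

blkmlakimk


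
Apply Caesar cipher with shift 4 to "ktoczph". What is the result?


Caesar cipher: shift "ktoczph" by 4
  'k' (pos 10) + 4 = pos 14 = 'o'
  't' (pos 19) + 4 = pos 23 = 'x'
  'o' (pos 14) + 4 = pos 18 = 's'
  'c' (pos 2) + 4 = pos 6 = 'g'
  'z' (pos 25) + 4 = pos 3 = 'd'
  'p' (pos 15) + 4 = pos 19 = 't'
  'h' (pos 7) + 4 = pos 11 = 'l'
Result: oxsgdtl

oxsgdtl


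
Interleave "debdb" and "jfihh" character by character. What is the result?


Interleaving "debdb" and "jfihh":
  Position 0: 'd' from first, 'j' from second => "dj"
  Position 1: 'e' from first, 'f' from second => "ef"
  Position 2: 'b' from first, 'i' from second => "bi"
  Position 3: 'd' from first, 'h' from second => "dh"
  Position 4: 'b' from first, 'h' from second => "bh"
Result: djefbidhbh

djefbidhbh


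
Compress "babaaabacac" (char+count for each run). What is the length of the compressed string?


Input: babaaabacac
Runs:
  'b' x 1 => "b1"
  'a' x 1 => "a1"
  'b' x 1 => "b1"
  'a' x 3 => "a3"
  'b' x 1 => "b1"
  'a' x 1 => "a1"
  'c' x 1 => "c1"
  'a' x 1 => "a1"
  'c' x 1 => "c1"
Compressed: "b1a1b1a3b1a1c1a1c1"
Compressed length: 18

18


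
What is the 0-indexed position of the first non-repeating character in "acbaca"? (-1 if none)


Input: acbaca
Character frequencies:
  'a': 3
  'b': 1
  'c': 2
Scanning left to right for freq == 1:
  Position 0 ('a'): freq=3, skip
  Position 1 ('c'): freq=2, skip
  Position 2 ('b'): unique! => answer = 2

2


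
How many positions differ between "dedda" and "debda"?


Comparing "dedda" and "debda" position by position:
  Position 0: 'd' vs 'd' => same
  Position 1: 'e' vs 'e' => same
  Position 2: 'd' vs 'b' => DIFFER
  Position 3: 'd' vs 'd' => same
  Position 4: 'a' vs 'a' => same
Positions that differ: 1

1


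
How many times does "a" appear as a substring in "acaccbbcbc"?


Searching for "a" in "acaccbbcbc"
Scanning each position:
  Position 0: "a" => MATCH
  Position 1: "c" => no
  Position 2: "a" => MATCH
  Position 3: "c" => no
  Position 4: "c" => no
  Position 5: "b" => no
  Position 6: "b" => no
  Position 7: "c" => no
  Position 8: "b" => no
  Position 9: "c" => no
Total occurrences: 2

2


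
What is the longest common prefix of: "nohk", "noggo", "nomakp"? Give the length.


Words: nohk, noggo, nomakp
  Position 0: all 'n' => match
  Position 1: all 'o' => match
  Position 2: ('h', 'g', 'm') => mismatch, stop
LCP = "no" (length 2)

2


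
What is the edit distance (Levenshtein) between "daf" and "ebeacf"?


Computing edit distance: "daf" -> "ebeacf"
DP table:
           e    b    e    a    c    f
      0    1    2    3    4    5    6
  d   1    1    2    3    4    5    6
  a   2    2    2    3    3    4    5
  f   3    3    3    3    4    4    4
Edit distance = dp[3][6] = 4

4


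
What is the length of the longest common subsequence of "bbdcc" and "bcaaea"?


LCS of "bbdcc" and "bcaaea"
DP table:
           b    c    a    a    e    a
      0    0    0    0    0    0    0
  b   0    1    1    1    1    1    1
  b   0    1    1    1    1    1    1
  d   0    1    1    1    1    1    1
  c   0    1    2    2    2    2    2
  c   0    1    2    2    2    2    2
LCS length = dp[5][6] = 2

2
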